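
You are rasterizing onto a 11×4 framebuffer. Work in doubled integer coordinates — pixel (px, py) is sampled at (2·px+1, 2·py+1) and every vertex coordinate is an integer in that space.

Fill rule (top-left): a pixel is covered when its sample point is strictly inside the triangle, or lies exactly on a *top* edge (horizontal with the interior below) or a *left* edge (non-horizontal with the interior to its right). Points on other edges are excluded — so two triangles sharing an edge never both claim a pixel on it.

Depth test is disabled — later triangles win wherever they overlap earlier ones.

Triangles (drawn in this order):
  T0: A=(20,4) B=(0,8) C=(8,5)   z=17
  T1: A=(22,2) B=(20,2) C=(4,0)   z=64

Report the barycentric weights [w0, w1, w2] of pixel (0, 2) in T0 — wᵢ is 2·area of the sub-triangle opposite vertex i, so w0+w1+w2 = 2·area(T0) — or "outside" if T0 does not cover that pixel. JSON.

T0:
  2·area = 28
  edge (20, 4)→(0, 8): d=(-20,4) right/bottom  bias=-1
  edge (0, 8)→(8, 5): d=(8,-3) top-left  bias=+0
  edge (8, 5)→(20, 4): d=(12,-1) top-left  bias=+0
    (4,2)@(9, 5): e=[24,3,1] → █
    (5,2)@(11, 5): e=[16,9,3] → █
    (6,2)@(13, 5): e=[8,15,5] → █
    (7,2)@(15, 5): e=[0,21,7] → ·  [on edge]
    (1,3)@(3, 7): e=[8,1,19] → █
    (2,3)@(5, 7): e=[0,7,21] → ·  [on edge]
    (4,3)@(9, 7): e=[-16,19,25] → ·
    (5,3)@(11, 7): e=[-24,25,27] → ·
    (6,3)@(13, 7): e=[-32,31,29] → ·
  covered (4 px):
    · · · · · · · · · · ·
    · · · · · · · · · · ·
    · · · · █ █ █ · · · ·
    · █ · · · · · · · · ·
T1:
  2·area = 4
  edge (22, 2)→(20, 2): d=(-2,0) right/bottom  bias=-1
  edge (20, 2)→(4, 0): d=(-16,-2) top-left  bias=+0
  edge (4, 0)→(22, 2): d=(18,2) right/bottom  bias=-1
    (6,0)@(13, 1): e=[2,2,0] → ·  [on edge]
  covered (0 px):
    · · · · · · · · · · ·
    · · · · · · · · · · ·
    · · · · · · · · · · ·
    · · · · · · · · · · ·

Final: "outside"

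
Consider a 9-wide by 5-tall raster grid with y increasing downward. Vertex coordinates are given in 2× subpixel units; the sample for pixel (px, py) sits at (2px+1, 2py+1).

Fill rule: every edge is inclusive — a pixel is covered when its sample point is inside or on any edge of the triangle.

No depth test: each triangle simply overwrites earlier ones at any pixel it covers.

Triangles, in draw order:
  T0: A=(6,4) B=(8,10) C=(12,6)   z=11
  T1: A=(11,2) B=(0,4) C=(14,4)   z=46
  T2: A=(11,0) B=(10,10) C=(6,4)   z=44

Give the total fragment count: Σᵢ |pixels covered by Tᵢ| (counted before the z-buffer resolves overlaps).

T0:
  2·area = 32  (B↔C swapped to make it positive)
  edge (6, 4)→(12, 6): d=(6,2) inclusive
  edge (12, 6)→(8, 10): d=(-4,4) inclusive
  edge (8, 10)→(6, 4): d=(-2,-6) inclusive
    (2,0)@(5, 1): e=[-16,48,0] → ·  [on edge]
    (8,0)@(17, 1): e=[-40,0,72] → ·  [on edge]
    (1,1)@(3, 3): e=[0,48,-16] → ·  [on edge]
    (7,1)@(15, 3): e=[-24,0,56] → ·  [on edge]
    (3,2)@(7, 5): e=[4,24,4] → █
    (4,2)@(9, 5): e=[0,16,16] → █  [on edge]
    (5,2)@(11, 5): e=[-4,8,28] → ·
    (6,2)@(13, 5): e=[-8,0,40] → ·  [on edge]
    (3,3)@(7, 7): e=[16,16,0] → █  [on edge]
    (5,3)@(11, 7): e=[8,0,24] → █  [on edge]
    (6,3)@(13, 7): e=[4,-8,36] → ·
    (7,3)@(15, 7): e=[0,-16,48] → ·  [on edge]
    (4,4)@(9, 9): e=[24,0,8] → █  [on edge]
  covered (6 px):
    · · · · · · · · ·
    · · · · · · · · ·
    · · · █ █ · · · ·
    · · · █ █ █ · · ·
    · · · · █ · · · ·
T1:
  2·area = 28  (B↔C swapped to make it positive)
  edge (11, 2)→(14, 4): d=(3,2) inclusive
  edge (14, 4)→(0, 4): d=(-14,0) inclusive
  edge (0, 4)→(11, 2): d=(11,-2) inclusive
    (3,1)@(7, 3): e=[11,14,3] → █
    (4,1)@(9, 3): e=[7,14,7] → █
    (5,1)@(11, 3): e=[3,14,11] → █
    (6,1)@(13, 3): e=[-1,14,15] → ·
    (3,2)@(7, 5): e=[17,-14,25] → ·
    (4,2)@(9, 5): e=[13,-14,29] → ·
    (5,2)@(11, 5): e=[9,-14,33] → ·
  covered (3 px):
    · · · · · · · · ·
    · · · █ █ █ · · ·
    · · · · · · · · ·
    · · · · · · · · ·
    · · · · · · · · ·
T2:
  2·area = 46
  edge (11, 0)→(10, 10): d=(-1,10) inclusive
  edge (10, 10)→(6, 4): d=(-4,-6) inclusive
  edge (6, 4)→(11, 0): d=(5,-4) inclusive
    (4,1)@(9, 3): e=[17,22,7] → █
    (5,1)@(11, 3): e=[-3,34,15] → ·
    (3,2)@(7, 5): e=[35,2,9] → █
    (5,2)@(11, 5): e=[-5,26,25] → ·
    (3,3)@(7, 7): e=[33,-6,19] → ·
    (4,3)@(9, 7): e=[13,6,27] → █
    (5,3)@(11, 7): e=[-7,18,35] → ·
    (4,4)@(9, 9): e=[11,-2,37] → ·
  covered (4 px):
    · · · · · · · · ·
    · · · · █ · · · ·
    · · · █ █ · · · ·
    · · · · █ · · · ·
    · · · · · · · · ·

Answer: 13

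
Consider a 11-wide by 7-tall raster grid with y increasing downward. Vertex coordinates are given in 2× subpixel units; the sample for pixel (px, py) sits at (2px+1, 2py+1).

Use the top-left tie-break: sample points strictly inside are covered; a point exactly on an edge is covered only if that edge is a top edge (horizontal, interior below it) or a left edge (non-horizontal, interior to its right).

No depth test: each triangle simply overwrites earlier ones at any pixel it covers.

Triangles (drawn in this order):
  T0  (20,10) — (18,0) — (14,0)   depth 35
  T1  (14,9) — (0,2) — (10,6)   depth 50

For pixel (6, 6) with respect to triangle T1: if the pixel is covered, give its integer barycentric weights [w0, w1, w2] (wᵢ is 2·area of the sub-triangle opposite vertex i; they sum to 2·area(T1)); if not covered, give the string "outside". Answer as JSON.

T0:
  2·area = 40  (B↔C swapped to make it positive)
  edge (20, 10)→(14, 0): d=(-6,-10) top-left  bias=+0
  edge (14, 0)→(18, 0): d=(4,0) top-left  bias=+0
  edge (18, 0)→(20, 10): d=(2,10) right/bottom  bias=-1
    (7,0)@(15, 1): e=[4,4,32] → █
    (8,0)@(17, 1): e=[24,4,12] → █
    (9,0)@(19, 1): e=[44,4,-8] → ·
    (7,1)@(15, 3): e=[-8,12,36] → ·
    (8,1)@(17, 3): e=[12,12,16] → █
    (9,1)@(19, 3): e=[32,12,-4] → ·
    (8,2)@(17, 5): e=[0,20,20] → █  [on edge]
    (9,2)@(19, 5): e=[20,20,0] → ·  [on edge]
    (8,3)@(17, 7): e=[-12,28,24] → ·
    (9,3)@(19, 7): e=[8,28,4] → █
    (10,3)@(21, 7): e=[28,28,-16] → ·
    (9,4)@(19, 9): e=[-4,36,8] → ·
  covered (5 px):
    · · · · · · · █ █ · ·
    · · · · · · · · █ · ·
    · · · · · · · · █ · ·
    · · · · · · · · · █ ·
    · · · · · · · · · · ·
    · · · · · · · · · · ·
    · · · · · · · · · · ·
T1:
  2·area = 14
  edge (14, 9)→(0, 2): d=(-14,-7) top-left  bias=+0
  edge (0, 2)→(10, 6): d=(10,4) right/bottom  bias=-1
  edge (10, 6)→(14, 9): d=(4,3) right/bottom  bias=-1
    (3,2)@(7, 5): e=[7,2,5] → █
    (4,2)@(9, 5): e=[21,-6,-1] → ·
    (3,3)@(7, 7): e=[-21,22,13] → ·
    (5,3)@(11, 7): e=[7,6,1] → █
    (6,3)@(13, 7): e=[21,-2,-5] → ·
    (5,4)@(11, 9): e=[-21,26,9] → ·
  covered (2 px):
    · · · · · · · · · · ·
    · · · · · · · · · · ·
    · · · █ · · · · · · ·
    · · · · · █ · · · · ·
    · · · · · · · · · · ·
    · · · · · · · · · · ·
    · · · · · · · · · · ·

Result: "outside"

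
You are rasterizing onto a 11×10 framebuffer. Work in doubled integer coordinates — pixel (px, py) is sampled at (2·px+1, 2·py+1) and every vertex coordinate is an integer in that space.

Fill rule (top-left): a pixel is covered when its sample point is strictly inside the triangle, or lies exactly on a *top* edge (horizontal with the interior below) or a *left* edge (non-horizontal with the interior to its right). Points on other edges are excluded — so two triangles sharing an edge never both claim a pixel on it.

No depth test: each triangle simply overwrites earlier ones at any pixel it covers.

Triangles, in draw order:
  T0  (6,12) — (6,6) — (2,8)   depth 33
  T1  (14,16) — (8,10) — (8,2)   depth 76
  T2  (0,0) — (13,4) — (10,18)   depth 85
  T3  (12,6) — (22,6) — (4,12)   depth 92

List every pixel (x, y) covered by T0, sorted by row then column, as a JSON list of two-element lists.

T0:
  2·area = 24  (B↔C swapped to make it positive)
  edge (6, 12)→(2, 8): d=(-4,-4) top-left  bias=+0
  edge (2, 8)→(6, 6): d=(4,-2) top-left  bias=+0
  edge (6, 6)→(6, 12): d=(0,6) right/bottom  bias=-1
    (0,3)@(1, 7): e=[0,-6,30] → ·  [on edge]
    (2,3)@(5, 7): e=[16,2,6] → █
    (3,3)@(7, 7): e=[24,6,-6] → ·
    (1,4)@(3, 9): e=[0,6,18] → █  [on edge]
    (3,4)@(7, 9): e=[16,14,-6] → ·
    (1,5)@(3, 11): e=[-8,14,18] → ·
    (2,5)@(5, 11): e=[0,18,6] → █  [on edge]
    (3,5)@(7, 11): e=[8,22,-6] → ·
    (2,6)@(5, 13): e=[-8,26,6] → ·
    (3,6)@(7, 13): e=[0,30,-6] → ·  [on edge]
    (4,7)@(9, 15): e=[0,42,-18] → ·  [on edge]
    (5,8)@(11, 17): e=[0,54,-30] → ·  [on edge]
    (6,9)@(13, 19): e=[0,66,-42] → ·  [on edge]
  covered (4 px):
    · · · · · · · · · · ·
    · · · · · · · · · · ·
    · · · · · · · · · · ·
    · · █ · · · · · · · ·
    · █ █ · · · · · · · ·
    · · █ · · · · · · · ·
    · · · · · · · · · · ·
    · · · · · · · · · · ·
    · · · · · · · · · · ·
    · · · · · · · · · · ·
T1:
  2·area = 48
  edge (14, 16)→(8, 10): d=(-6,-6) top-left  bias=+0
  edge (8, 10)→(8, 2): d=(0,-8) top-left  bias=+0
  edge (8, 2)→(14, 16): d=(6,14) right/bottom  bias=-1
    (0,1)@(1, 3): e=[0,-56,104] → ·  [on edge]
    (1,2)@(3, 5): e=[0,-40,88] → ·  [on edge]
    (4,2)@(9, 5): e=[36,8,4] → █
    (5,2)@(11, 5): e=[48,24,-24] → ·
    (2,3)@(5, 7): e=[0,-24,72] → ·  [on edge]
    (4,3)@(9, 7): e=[24,8,16] → █
    (5,3)@(11, 7): e=[36,24,-12] → ·
    (3,4)@(7, 9): e=[0,-8,56] → ·  [on edge]
    (4,4)@(9, 9): e=[12,8,28] → █
    (5,4)@(11, 9): e=[24,24,0] → ·  [on edge]
    (4,5)@(9, 11): e=[0,8,40] → █  [on edge]
    (5,5)@(11, 11): e=[12,24,12] → █
    (5,6)@(11, 13): e=[0,24,24] → █  [on edge]
    (6,7)@(13, 15): e=[0,40,8] → █  [on edge]
    (7,8)@(15, 17): e=[0,56,-8] → ·  [on edge]
    (8,9)@(17, 19): e=[0,72,-24] → ·  [on edge]
  covered (7 px):
    · · · · · · · · · · ·
    · · · · · · · · · · ·
    · · · · █ · · · · · ·
    · · · · █ · · · · · ·
    · · · · █ · · · · · ·
    · · · · █ █ · · · · ·
    · · · · · █ · · · · ·
    · · · · · · █ · · · ·
    · · · · · · · · · · ·
    · · · · · · · · · · ·
T2:
  2·area = 194
  edge (0, 0)→(13, 4): d=(13,4) right/bottom  bias=-1
  edge (13, 4)→(10, 18): d=(-3,14) right/bottom  bias=-1
  edge (10, 18)→(0, 0): d=(-10,-18) top-left  bias=+0
    (0,0)@(1, 1): e=[9,177,8] → █
    (1,0)@(3, 1): e=[1,149,44] → █
    (2,0)@(5, 1): e=[-7,121,80] → ·
    (0,1)@(1, 3): e=[35,171,-12] → ·
    (1,1)@(3, 3): e=[27,143,24] → █
    (2,1)@(5, 3): e=[19,115,60] → █
    (3,1)@(7, 3): e=[11,87,96] → █
    (4,1)@(9, 3): e=[3,59,132] → █
    (5,1)@(11, 3): e=[-5,31,168] → ·
    (1,2)@(3, 5): e=[53,137,4] → █
    (5,2)@(11, 5): e=[21,25,148] → █
    (6,2)@(13, 5): e=[13,-3,184] → ·
    (2,4)@(5, 9): e=[97,97,0] → █  [on edge]
  covered (25 px):
    █ █ · · · · · · · · ·
    · █ █ █ █ · · · · · ·
    · █ █ █ █ █ · · · · ·
    · · █ █ █ █ · · · · ·
    · · █ █ █ █ · · · · ·
    · · · █ █ █ · · · · ·
    · · · · █ █ · · · · ·
    · · · · █ · · · · · ·
    · · · · · · · · · · ·
    · · · · · · · · · · ·
T3:
  2·area = 60
  edge (12, 6)→(22, 6): d=(10,0) top-left  bias=+0
  edge (22, 6)→(4, 12): d=(-18,6) right/bottom  bias=-1
  edge (4, 12)→(12, 6): d=(8,-6) top-left  bias=+0
    (5,3)@(11, 7): e=[10,48,2] → █
    (6,3)@(13, 7): e=[10,36,14] → █
    (7,3)@(15, 7): e=[10,24,26] → █
    (8,3)@(17, 7): e=[10,12,38] → █
    (9,3)@(19, 7): e=[10,0,50] → ·  [on edge]
    (4,4)@(9, 9): e=[30,24,6] → █
    (6,4)@(13, 9): e=[30,0,30] → ·  [on edge]
    (7,4)@(15, 9): e=[30,-12,42] → ·
    (8,4)@(17, 9): e=[30,-24,54] → ·
    (3,5)@(7, 11): e=[50,0,10] → ·  [on edge]
    (4,5)@(9, 11): e=[50,-12,22] → ·
    (5,5)@(11, 11): e=[50,-24,34] → ·
    (0,6)@(1, 13): e=[70,0,-10] → ·  [on edge]
  covered (6 px):
    · · · · · · · · · · ·
    · · · · · · · · · · ·
    · · · · · · · · · · ·
    · · · · · █ █ █ █ · ·
    · · · · █ █ · · · · ·
    · · · · · · · · · · ·
    · · · · · · · · · · ·
    · · · · · · · · · · ·
    · · · · · · · · · · ·
    · · · · · · · · · · ·

Answer: [[2,3],[1,4],[2,4],[2,5]]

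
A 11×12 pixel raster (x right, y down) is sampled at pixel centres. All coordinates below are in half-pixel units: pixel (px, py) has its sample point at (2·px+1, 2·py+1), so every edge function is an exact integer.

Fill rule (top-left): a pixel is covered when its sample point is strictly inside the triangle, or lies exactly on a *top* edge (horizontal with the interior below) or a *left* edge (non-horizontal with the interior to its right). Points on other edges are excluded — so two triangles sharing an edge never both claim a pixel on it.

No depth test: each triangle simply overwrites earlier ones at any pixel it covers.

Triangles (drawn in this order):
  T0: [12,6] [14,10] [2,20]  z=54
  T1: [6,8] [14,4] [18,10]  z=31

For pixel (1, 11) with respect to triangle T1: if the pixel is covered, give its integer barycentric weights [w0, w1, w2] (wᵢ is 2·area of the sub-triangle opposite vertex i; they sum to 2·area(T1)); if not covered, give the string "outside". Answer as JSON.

T0:
  2·area = 68
  edge (12, 6)→(14, 10): d=(2,4) right/bottom  bias=-1
  edge (14, 10)→(2, 20): d=(-12,10) right/bottom  bias=-1
  edge (2, 20)→(12, 6): d=(10,-14) top-left  bias=+0
    (5,4)@(11, 9): e=[10,42,16] → █
    (6,4)@(13, 9): e=[2,22,44] → █
    (7,4)@(15, 9): e=[-6,2,72] → ·
    (4,5)@(9, 11): e=[22,38,8] → █
    (6,5)@(13, 11): e=[6,-2,64] → ·
    (3,6)@(7, 13): e=[34,34,0] → █  [on edge]
    (5,6)@(11, 13): e=[18,-6,56] → ·
    (3,7)@(7, 15): e=[38,10,20] → █
    (4,7)@(9, 15): e=[30,-10,48] → ·
    (2,8)@(5, 17): e=[50,6,12] → █
    (3,8)@(7, 17): e=[42,-14,40] → ·
    (1,9)@(3, 19): e=[62,2,4] → █
  covered (9 px):
    · · · · · · · · · · ·
    · · · · · · · · · · ·
    · · · · · · · · · · ·
    · · · · · · · · · · ·
    · · · · · █ █ · · · ·
    · · · · █ █ · · · · ·
    · · · █ █ · · · · · ·
    · · · █ · · · · · · ·
    · · █ · · · · · · · ·
    · █ · · · · · · · · ·
    · · · · · · · · · · ·
    · · · · · · · · · · ·
T1:
  2·area = 64
  edge (6, 8)→(14, 4): d=(8,-4) top-left  bias=+0
  edge (14, 4)→(18, 10): d=(4,6) right/bottom  bias=-1
  edge (18, 10)→(6, 8): d=(-12,-2) top-left  bias=+0
    (6,2)@(13, 5): e=[4,10,50] → █
    (7,2)@(15, 5): e=[12,-2,54] → ·
    (4,3)@(9, 7): e=[4,42,18] → █
    (5,3)@(11, 7): e=[12,30,22] → █
    (7,3)@(15, 7): e=[28,6,30] → █
    (8,3)@(17, 7): e=[36,-6,34] → ·
    (4,4)@(9, 9): e=[20,50,-6] → ·
    (5,4)@(11, 9): e=[28,38,-2] → ·
    (6,4)@(13, 9): e=[36,26,2] → █
    (8,4)@(17, 9): e=[52,2,10] → █
    (9,4)@(19, 9): e=[60,-10,14] → ·
    (6,5)@(13, 11): e=[52,34,-22] → ·
  covered (8 px):
    · · · · · · · · · · ·
    · · · · · · · · · · ·
    · · · · · · █ · · · ·
    · · · · █ █ █ █ · · ·
    · · · · · · █ █ █ · ·
    · · · · · · · · · · ·
    · · · · · · · · · · ·
    · · · · · · · · · · ·
    · · · · · · · · · · ·
    · · · · · · · · · · ·
    · · · · · · · · · · ·
    · · · · · · · · · · ·

Answer: "outside"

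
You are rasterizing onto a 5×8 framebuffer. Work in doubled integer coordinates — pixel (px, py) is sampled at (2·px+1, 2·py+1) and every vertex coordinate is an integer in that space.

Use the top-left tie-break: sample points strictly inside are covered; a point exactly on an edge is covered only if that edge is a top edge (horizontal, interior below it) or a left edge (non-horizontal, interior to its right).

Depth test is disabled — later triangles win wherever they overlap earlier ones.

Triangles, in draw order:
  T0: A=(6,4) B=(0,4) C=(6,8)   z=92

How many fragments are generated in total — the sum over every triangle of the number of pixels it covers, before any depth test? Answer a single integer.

T0:
  2·area = 24  (B↔C swapped to make it positive)
  edge (6, 4)→(6, 8): d=(0,4) right/bottom  bias=-1
  edge (6, 8)→(0, 4): d=(-6,-4) top-left  bias=+0
  edge (0, 4)→(6, 4): d=(6,0) top-left  bias=+0
    (1,2)@(3, 5): e=[12,6,6] → █
    (2,2)@(5, 5): e=[4,14,6] → █
    (3,2)@(7, 5): e=[-4,22,6] → ·
    (1,3)@(3, 7): e=[12,-6,18] → ·
    (2,3)@(5, 7): e=[4,2,18] → █
    (3,3)@(7, 7): e=[-4,10,18] → ·
    (2,4)@(5, 9): e=[4,-10,30] → ·
  covered (3 px):
    · · · · ·
    · · · · ·
    · █ █ · ·
    · · █ · ·
    · · · · ·
    · · · · ·
    · · · · ·
    · · · · ·

Result: 3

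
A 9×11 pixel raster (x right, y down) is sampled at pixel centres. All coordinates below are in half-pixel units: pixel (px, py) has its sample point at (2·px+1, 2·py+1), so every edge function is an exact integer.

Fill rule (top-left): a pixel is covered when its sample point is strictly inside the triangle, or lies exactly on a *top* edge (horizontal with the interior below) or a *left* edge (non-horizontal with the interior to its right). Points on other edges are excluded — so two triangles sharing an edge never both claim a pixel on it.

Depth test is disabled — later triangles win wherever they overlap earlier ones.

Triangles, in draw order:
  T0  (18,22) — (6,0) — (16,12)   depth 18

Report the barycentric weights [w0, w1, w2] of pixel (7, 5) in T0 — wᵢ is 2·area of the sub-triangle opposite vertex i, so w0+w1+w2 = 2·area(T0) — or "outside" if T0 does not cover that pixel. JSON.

T0:
  2·area = 76
  edge (18, 22)→(6, 0): d=(-12,-22) top-left  bias=+0
  edge (6, 0)→(16, 12): d=(10,12) right/bottom  bias=-1
  edge (16, 12)→(18, 22): d=(2,10) right/bottom  bias=-1
    (4,2)@(9, 5): e=[6,14,56] → X
    (5,2)@(11, 5): e=[50,-10,36] → .
    (4,3)@(9, 7): e=[-18,34,60] → .
    (5,3)@(11, 7): e=[26,10,40] → X
    (6,3)@(13, 7): e=[70,-14,20] → .
    (7,3)@(15, 7): e=[114,-38,0] → .  [on edge]
    (5,4)@(11, 9): e=[2,30,44] → X
    (6,4)@(13, 9): e=[46,6,24] → X
    (7,4)@(15, 9): e=[90,-18,4] → .
    (5,5)@(11, 11): e=[-22,50,48] → .
    (6,5)@(13, 11): e=[22,26,28] → X
    (7,5)@(15, 11): e=[66,2,8] → X
    (8,8)@(17, 17): e=[38,38,0] → .  [on edge]
  covered (9 px):
    . . . . . . . . .
    . . . . . . . . .
    . . . . X . . . .
    . . . . . X . . .
    . . . . . X X . .
    . . . . . . X X .
    . . . . . . . X .
    . . . . . . . X .
    . . . . . . . . .
    . . . . . . . . X
    . . . . . . . . .

Result: [2,8,66]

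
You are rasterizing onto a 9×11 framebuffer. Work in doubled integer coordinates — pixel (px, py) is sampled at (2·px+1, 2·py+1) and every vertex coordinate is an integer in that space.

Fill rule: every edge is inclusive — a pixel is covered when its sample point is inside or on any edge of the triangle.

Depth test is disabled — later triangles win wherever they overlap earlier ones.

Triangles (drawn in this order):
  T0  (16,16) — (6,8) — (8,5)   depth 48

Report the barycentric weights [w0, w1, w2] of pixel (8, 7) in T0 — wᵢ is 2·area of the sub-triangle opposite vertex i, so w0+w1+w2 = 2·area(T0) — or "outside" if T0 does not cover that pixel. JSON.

T0:
  2·area = 46
  edge (16, 16)→(6, 8): d=(-10,-8) inclusive
  edge (6, 8)→(8, 5): d=(2,-3) inclusive
  edge (8, 5)→(16, 16): d=(8,11) inclusive
    (3,3)@(7, 7): e=[18,1,27] → X
    (4,3)@(9, 7): e=[34,7,5] → X
    (5,3)@(11, 7): e=[50,13,-17] → .
    (3,4)@(7, 9): e=[-2,5,43] → .
    (4,4)@(9, 9): e=[14,11,21] → X
    (5,4)@(11, 9): e=[30,17,-1] → .
    (4,5)@(9, 11): e=[-6,15,37] → .
    (5,5)@(11, 11): e=[10,21,15] → X
    (6,5)@(13, 11): e=[26,27,-7] → .
    (5,6)@(11, 13): e=[-10,25,31] → .
    (6,6)@(13, 13): e=[6,31,9] → X
    (7,6)@(15, 13): e=[22,37,-13] → .
  covered (6 px):
    . . . . . . . . .
    . . . . . . . . .
    . . . . . . . . .
    . . . X X . . . .
    . . . . X . . . .
    . . . . . X . . .
    . . . . . . X . .
    . . . . . . . X .
    . . . . . . . . .
    . . . . . . . . .
    . . . . . . . . .

Answer: "outside"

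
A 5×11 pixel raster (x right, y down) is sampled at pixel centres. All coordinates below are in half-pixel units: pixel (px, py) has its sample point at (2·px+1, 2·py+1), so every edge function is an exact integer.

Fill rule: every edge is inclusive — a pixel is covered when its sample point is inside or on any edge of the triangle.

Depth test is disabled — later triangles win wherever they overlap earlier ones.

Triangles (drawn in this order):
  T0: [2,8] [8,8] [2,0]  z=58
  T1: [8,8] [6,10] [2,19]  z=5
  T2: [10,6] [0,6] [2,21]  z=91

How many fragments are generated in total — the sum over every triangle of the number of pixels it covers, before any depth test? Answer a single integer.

T0:
  2·area = 48  (B↔C swapped to make it positive)
  edge (2, 8)→(2, 0): d=(0,-8) inclusive
  edge (2, 0)→(8, 8): d=(6,8) inclusive
  edge (8, 8)→(2, 8): d=(-6,0) inclusive
    (1,1)@(3, 3): e=[8,10,30] → X
    (2,1)@(5, 3): e=[24,-6,30] → .
    (1,2)@(3, 5): e=[8,22,18] → X
    (2,2)@(5, 5): e=[24,6,18] → X
    (3,2)@(7, 5): e=[40,-10,18] → .
    (1,3)@(3, 7): e=[8,34,6] → X
    (3,3)@(7, 7): e=[40,2,6] → X
    (4,3)@(9, 7): e=[56,-14,6] → .
    (1,4)@(3, 9): e=[8,46,-6] → .
    (2,4)@(5, 9): e=[24,30,-6] → .
    (3,4)@(7, 9): e=[40,14,-6] → .
  covered (6 px):
    . . . . .
    . X . . .
    . X X . .
    . X X X .
    . . . . .
    . . . . .
    . . . . .
    . . . . .
    . . . . .
    . . . . .
    . . . . .
T1:
  2·area = 10  (B↔C swapped to make it positive)
  edge (8, 8)→(2, 19): d=(-6,11) inclusive
  edge (2, 19)→(6, 10): d=(4,-9) inclusive
  edge (6, 10)→(8, 8): d=(2,-2) inclusive
    (4,3)@(9, 7): e=[-5,15,0] → .  [on edge]
    (3,4)@(7, 9): e=[5,5,0] → X  [on edge]
    (4,4)@(9, 9): e=[-17,23,4] → .
    (2,5)@(5, 11): e=[15,-5,0] → .  [on edge]
    (3,5)@(7, 11): e=[-7,13,4] → .
    (1,6)@(3, 13): e=[25,-15,0] → .  [on edge]
    (2,6)@(5, 13): e=[3,3,4] → X
    (3,6)@(7, 13): e=[-19,21,8] → .
    (0,7)@(1, 15): e=[35,-25,0] → .  [on edge]
    (2,7)@(5, 15): e=[-9,11,8] → .
    (1,8)@(3, 17): e=[1,1,8] → X
    (2,8)@(5, 17): e=[-21,19,12] → .
  covered (3 px):
    . . . . .
    . . . . .
    . . . . .
    . . . . .
    . . . X .
    . . . . .
    . . X . .
    . . . . .
    . X . . .
    . . . . .
    . . . . .
T2:
  2·area = 150  (B↔C swapped to make it positive)
  edge (10, 6)→(2, 21): d=(-8,15) inclusive
  edge (2, 21)→(0, 6): d=(-2,-15) inclusive
  edge (0, 6)→(10, 6): d=(10,0) inclusive
    (0,3)@(1, 7): e=[127,13,10] → X
    (1,3)@(3, 7): e=[97,43,10] → X
    (2,3)@(5, 7): e=[67,73,10] → X
    (3,3)@(7, 7): e=[37,103,10] → X
    (4,3)@(9, 7): e=[7,133,10] → X
    (0,4)@(1, 9): e=[111,9,30] → X
    (4,4)@(9, 9): e=[-9,129,30] → .
    (0,5)@(1, 11): e=[95,5,50] → X
    (4,5)@(9, 11): e=[-25,125,50] → .
    (0,6)@(1, 13): e=[79,1,70] → X
    (3,6)@(7, 13): e=[-11,91,70] → .
    (0,7)@(1, 15): e=[63,-3,90] → .
  covered (20 px):
    . . . . .
    . . . . .
    . . . . .
    X X X X X
    X X X X .
    X X X X .
    X X X . .
    . X X . .
    . X . . .
    . X . . .
    . . . . .

Final: 29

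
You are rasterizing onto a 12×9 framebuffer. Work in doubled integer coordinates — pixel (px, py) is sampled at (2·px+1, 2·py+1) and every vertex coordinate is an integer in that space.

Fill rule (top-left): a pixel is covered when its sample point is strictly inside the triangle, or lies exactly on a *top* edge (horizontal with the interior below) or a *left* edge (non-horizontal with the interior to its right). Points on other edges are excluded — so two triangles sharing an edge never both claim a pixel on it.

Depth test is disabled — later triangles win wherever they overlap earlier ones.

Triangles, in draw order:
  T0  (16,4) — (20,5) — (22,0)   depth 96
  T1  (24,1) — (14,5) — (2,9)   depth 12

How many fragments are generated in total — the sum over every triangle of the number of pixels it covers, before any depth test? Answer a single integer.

T0:
  2·area = 22  (B↔C swapped to make it positive)
  edge (16, 4)→(22, 0): d=(6,-4) top-left  bias=+0
  edge (22, 0)→(20, 5): d=(-2,5) right/bottom  bias=-1
  edge (20, 5)→(16, 4): d=(-4,-1) top-left  bias=+0
    (10,0)@(21, 1): e=[2,3,17] → █
    (11,0)@(23, 1): e=[10,-7,19] → ·
    (9,1)@(19, 3): e=[6,9,7] → █
    (10,1)@(21, 3): e=[14,-1,9] → ·
    (9,2)@(19, 5): e=[18,5,-1] → ·
  covered (2 px):
    · · · · · · · · · · █ ·
    · · · · · · · · · █ · ·
    · · · · · · · · · · · ·
    · · · · · · · · · · · ·
    · · · · · · · · · · · ·
    · · · · · · · · · · · ·
    · · · · · · · · · · · ·
    · · · · · · · · · · · ·
    · · · · · · · · · · · ·
T1:
  2·area = 8
  edge (24, 1)→(14, 5): d=(-10,4) right/bottom  bias=-1
  edge (14, 5)→(2, 9): d=(-12,4) right/bottom  bias=-1
  edge (2, 9)→(24, 1): d=(22,-8) top-left  bias=+0
    (9,1)@(19, 3): e=[0,4,4] → ·  [on edge]
    (6,2)@(13, 5): e=[4,4,0] → █  [on edge]
    (7,2)@(15, 5): e=[-4,-4,16] → ·
    (4,3)@(9, 7): e=[0,-4,12] → ·  [on edge]
    (6,3)@(13, 7): e=[-16,-20,44] → ·
  covered (1 px):
    · · · · · · · · · · · ·
    · · · · · · · · · · · ·
    · · · · · · █ · · · · ·
    · · · · · · · · · · · ·
    · · · · · · · · · · · ·
    · · · · · · · · · · · ·
    · · · · · · · · · · · ·
    · · · · · · · · · · · ·
    · · · · · · · · · · · ·

Final: 3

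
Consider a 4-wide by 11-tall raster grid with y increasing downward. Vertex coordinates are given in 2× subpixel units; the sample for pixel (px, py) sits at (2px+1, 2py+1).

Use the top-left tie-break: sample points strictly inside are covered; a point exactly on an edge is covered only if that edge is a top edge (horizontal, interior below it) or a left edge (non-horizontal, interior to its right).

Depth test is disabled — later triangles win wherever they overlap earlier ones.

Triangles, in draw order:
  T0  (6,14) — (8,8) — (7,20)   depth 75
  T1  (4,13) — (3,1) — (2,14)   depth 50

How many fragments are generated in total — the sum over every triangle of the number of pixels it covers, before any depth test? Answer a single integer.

T0:
  2·area = 18
  edge (6, 14)→(8, 8): d=(2,-6) top-left  bias=+0
  edge (8, 8)→(7, 20): d=(-1,12) right/bottom  bias=-1
  edge (7, 20)→(6, 14): d=(-1,-6) top-left  bias=+0
    (3,5)@(7, 11): e=[0,9,9] → █  [on edge]
    (3,6)@(7, 13): e=[4,7,7] → █
    (3,7)@(7, 15): e=[8,5,5] → █
    (2,8)@(5, 17): e=[0,27,-9] → ·  [on edge]
    (3,8)@(7, 17): e=[12,3,3] → █
    (3,9)@(7, 19): e=[16,1,1] → █
    (3,10)@(7, 21): e=[20,-1,-1] → ·
  covered (5 px):
    · · · ·
    · · · ·
    · · · ·
    · · · ·
    · · · ·
    · · · █
    · · · █
    · · · █
    · · · █
    · · · █
    · · · ·
T1:
  2·area = 25  (B↔C swapped to make it positive)
  edge (4, 13)→(2, 14): d=(-2,1) right/bottom  bias=-1
  edge (2, 14)→(3, 1): d=(1,-13) top-left  bias=+0
  edge (3, 1)→(4, 13): d=(1,12) right/bottom  bias=-1
    (1,0)@(3, 1): e=[25,0,0] → ·  [on edge]
    (1,1)@(3, 3): e=[21,2,2] → █
    (2,1)@(5, 3): e=[19,28,-22] → ·
    (1,2)@(3, 5): e=[17,4,4] → █
    (2,2)@(5, 5): e=[15,30,-20] → ·
    (1,3)@(3, 7): e=[13,6,6] → █
    (2,3)@(5, 7): e=[11,32,-18] → ·
    (1,4)@(3, 9): e=[9,8,8] → █
    (2,4)@(5, 9): e=[7,34,-16] → ·
    (1,5)@(3, 11): e=[5,10,10] → █
    (2,5)@(5, 11): e=[3,36,-14] → ·
    (1,6)@(3, 13): e=[1,12,12] → █
  covered (6 px):
    · · · ·
    · █ · ·
    · █ · ·
    · █ · ·
    · █ · ·
    · █ · ·
    · █ · ·
    · · · ·
    · · · ·
    · · · ·
    · · · ·

Result: 11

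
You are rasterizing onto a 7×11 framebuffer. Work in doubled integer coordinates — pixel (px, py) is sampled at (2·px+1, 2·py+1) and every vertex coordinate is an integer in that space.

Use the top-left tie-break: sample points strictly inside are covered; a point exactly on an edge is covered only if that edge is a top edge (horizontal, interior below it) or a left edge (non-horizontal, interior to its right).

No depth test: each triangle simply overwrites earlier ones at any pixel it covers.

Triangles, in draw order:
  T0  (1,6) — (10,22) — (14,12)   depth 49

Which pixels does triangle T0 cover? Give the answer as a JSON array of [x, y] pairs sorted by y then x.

T0:
  2·area = 154  (B↔C swapped to make it positive)
  edge (1, 6)→(14, 12): d=(13,6) right/bottom  bias=-1
  edge (14, 12)→(10, 22): d=(-4,10) right/bottom  bias=-1
  edge (10, 22)→(1, 6): d=(-9,-16) top-left  bias=+0
    (1,3)@(3, 7): e=[1,130,23] → #
    (2,3)@(5, 7): e=[-11,110,55] → ·
    (1,4)@(3, 9): e=[27,122,5] → #
    (2,4)@(5, 9): e=[15,102,37] → #
    (3,4)@(7, 9): e=[3,82,69] → #
    (4,4)@(9, 9): e=[-9,62,101] → ·
    (1,5)@(3, 11): e=[53,114,-13] → ·
    (2,5)@(5, 11): e=[41,94,19] → #
    (4,5)@(9, 11): e=[17,54,83] → #
    (5,5)@(11, 11): e=[5,34,115] → #
    (6,5)@(13, 11): e=[-7,14,147] → ·
    (2,6)@(5, 13): e=[67,86,1] → #
  covered (20 px):
    · · · · · · ·
    · · · · · · ·
    · · · · · · ·
    · # · · · · ·
    · # # # · · ·
    · · # # # # ·
    · · # # # # #
    · · · # # # ·
    · · · · # # ·
    · · · · # # ·
    · · · · · · ·

Result: [[1,3],[1,4],[2,4],[3,4],[2,5],[3,5],[4,5],[5,5],[2,6],[3,6],[4,6],[5,6],[6,6],[3,7],[4,7],[5,7],[4,8],[5,8],[4,9],[5,9]]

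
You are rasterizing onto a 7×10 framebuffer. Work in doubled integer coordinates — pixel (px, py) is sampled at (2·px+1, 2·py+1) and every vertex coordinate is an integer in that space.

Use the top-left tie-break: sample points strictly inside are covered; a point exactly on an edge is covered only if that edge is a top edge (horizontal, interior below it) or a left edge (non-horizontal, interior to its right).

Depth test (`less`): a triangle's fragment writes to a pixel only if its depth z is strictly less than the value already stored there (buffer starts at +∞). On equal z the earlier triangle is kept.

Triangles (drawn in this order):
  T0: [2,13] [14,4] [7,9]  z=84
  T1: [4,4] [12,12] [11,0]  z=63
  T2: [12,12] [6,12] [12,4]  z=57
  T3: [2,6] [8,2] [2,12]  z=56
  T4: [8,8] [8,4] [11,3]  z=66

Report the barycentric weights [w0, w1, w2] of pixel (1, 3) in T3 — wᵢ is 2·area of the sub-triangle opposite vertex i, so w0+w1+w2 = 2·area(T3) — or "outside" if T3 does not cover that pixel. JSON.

T0:
  2·area = 3  (B↔C swapped to make it positive)
  edge (2, 13)→(7, 9): d=(5,-4) top-left  bias=+0
  edge (7, 9)→(14, 4): d=(7,-5) top-left  bias=+0
  edge (14, 4)→(2, 13): d=(-12,9) right/bottom  bias=-1
    (3,4)@(7, 9): e=[0,0,3] → X  [on edge]
    (4,4)@(9, 9): e=[8,10,-15] → .
    (3,5)@(7, 11): e=[10,14,-21] → .
  covered (1 px):
    . . . . . . .
    . . . . . . .
    . . . . . . .
    . . . . . . .
    . . . X . . .
    . . . . . . .
    . . . . . . .
    . . . . . . .
    . . . . . . .
    . . . . . . .
T1:
  2·area = 88  (B↔C swapped to make it positive)
  edge (4, 4)→(11, 0): d=(7,-4) top-left  bias=+0
  edge (11, 0)→(12, 12): d=(1,12) right/bottom  bias=-1
  edge (12, 12)→(4, 4): d=(-8,-8) top-left  bias=+0
    (0,0)@(1, 1): e=[-33,121,0] → .  [on edge]
    (5,0)@(11, 1): e=[7,1,80] → X
    (6,0)@(13, 1): e=[15,-23,96] → .
    (1,1)@(3, 3): e=[-11,99,0] → .  [on edge]
    (3,1)@(7, 3): e=[5,51,32] → X
    (4,1)@(9, 3): e=[13,27,48] → X
    (6,1)@(13, 3): e=[29,-21,80] → .
    (2,2)@(5, 5): e=[11,77,0] → X  [on edge]
    (6,2)@(13, 5): e=[43,-19,64] → .
    (2,3)@(5, 7): e=[25,79,-16] → .
    (3,3)@(7, 7): e=[33,55,0] → X  [on edge]
    (6,3)@(13, 7): e=[57,-17,48] → .
    (4,4)@(9, 9): e=[55,33,0] → X  [on edge]
    (5,5)@(11, 11): e=[77,11,0] → X  [on edge]
    (6,6)@(13, 13): e=[99,-11,0] → .  [on edge]
  covered (14 px):
    . . . . . X .
    . . . X X X .
    . . X X X X .
    . . . X X X .
    . . . . X X .
    . . . . . X .
    . . . . . . .
    . . . . . . .
    . . . . . . .
    . . . . . . .
T2:
  2·area = 48
  edge (12, 12)→(6, 12): d=(-6,0) right/bottom  bias=-1
  edge (6, 12)→(12, 4): d=(6,-8) top-left  bias=+0
  edge (12, 4)→(12, 12): d=(0,8) right/bottom  bias=-1
    (5,3)@(11, 7): e=[30,10,8] → X
    (6,3)@(13, 7): e=[30,26,-8] → .
    (4,4)@(9, 9): e=[18,6,24] → X
    (6,4)@(13, 9): e=[18,38,-8] → .
    (3,5)@(7, 11): e=[6,2,40] → X
    (6,5)@(13, 11): e=[6,50,-8] → .
    (3,6)@(7, 13): e=[-6,14,40] → .
    (4,6)@(9, 13): e=[-6,30,24] → .
    (5,6)@(11, 13): e=[-6,46,8] → .
  covered (6 px):
    . . . . . . .
    . . . . . . .
    . . . . . . .
    . . . . . X .
    . . . . X X .
    . . . X X X .
    . . . . . . .
    . . . . . . .
    . . . . . . .
    . . . . . . .
T3:
  2·area = 36
  edge (2, 6)→(8, 2): d=(6,-4) top-left  bias=+0
  edge (8, 2)→(2, 12): d=(-6,10) right/bottom  bias=-1
  edge (2, 12)→(2, 6): d=(0,-6) top-left  bias=+0
    (3,1)@(7, 3): e=[2,4,30] → X
    (4,1)@(9, 3): e=[10,-16,42] → .
    (2,2)@(5, 5): e=[6,12,18] → X
    (3,2)@(7, 5): e=[14,-8,30] → .
    (1,3)@(3, 7): e=[10,20,6] → X
    (2,3)@(5, 7): e=[18,0,18] → .  [on edge]
    (1,4)@(3, 9): e=[22,8,6] → X
    (2,4)@(5, 9): e=[30,-12,18] → .
    (1,5)@(3, 11): e=[34,-4,6] → .
  covered (4 px):
    . . . . . . .
    . . . X . . .
    . . X . . . .
    . X . . . . .
    . X . . . . .
    . . . . . . .
    . . . . . . .
    . . . . . . .
    . . . . . . .
    . . . . . . .
T4:
  2·area = 12
  edge (8, 8)→(8, 4): d=(0,-4) top-left  bias=+0
  edge (8, 4)→(11, 3): d=(3,-1) top-left  bias=+0
  edge (11, 3)→(8, 8): d=(-3,5) right/bottom  bias=-1
    (5,1)@(11, 3): e=[12,0,0] → .  [on edge]
    (2,2)@(5, 5): e=[-12,0,24] → .  [on edge]
    (4,2)@(9, 5): e=[4,4,4] → X
    (5,2)@(11, 5): e=[12,6,-6] → .
    (4,3)@(9, 7): e=[4,10,-2] → .
    (2,6)@(5, 13): e=[-12,24,0] → .  [on edge]
  covered (1 px):
    . . . . . . .
    . . . . . . .
    . . . . X . .
    . . . . . . .
    . . . . . . .
    . . . . . . .
    . . . . . . .
    . . . . . . .
    . . . . . . .
    . . . . . . .

Result: [20,6,10]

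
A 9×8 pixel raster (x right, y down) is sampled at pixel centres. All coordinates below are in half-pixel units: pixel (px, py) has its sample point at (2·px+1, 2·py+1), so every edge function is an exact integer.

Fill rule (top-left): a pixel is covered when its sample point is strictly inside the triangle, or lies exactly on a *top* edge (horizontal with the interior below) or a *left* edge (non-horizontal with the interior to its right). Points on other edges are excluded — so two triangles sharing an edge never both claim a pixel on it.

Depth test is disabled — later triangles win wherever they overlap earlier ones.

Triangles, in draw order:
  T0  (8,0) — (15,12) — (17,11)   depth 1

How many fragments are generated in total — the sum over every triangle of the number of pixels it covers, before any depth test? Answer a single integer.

T0:
  2·area = 31  (B↔C swapped to make it positive)
  edge (8, 0)→(17, 11): d=(9,11) right/bottom  bias=-1
  edge (17, 11)→(15, 12): d=(-2,1) right/bottom  bias=-1
  edge (15, 12)→(8, 0): d=(-7,-12) top-left  bias=+0
    (5,2)@(11, 5): e=[12,18,1] → X
    (6,2)@(13, 5): e=[-10,16,25] → .
    (5,3)@(11, 7): e=[30,14,-13] → .
    (6,3)@(13, 7): e=[8,12,11] → X
    (7,3)@(15, 7): e=[-14,10,35] → .
    (6,4)@(13, 9): e=[26,8,-3] → .
    (7,4)@(15, 9): e=[4,6,21] → X
    (8,4)@(17, 9): e=[-18,4,45] → .
    (7,5)@(15, 11): e=[22,2,7] → X
    (8,5)@(17, 11): e=[0,0,31] → .  [on edge]
    (6,6)@(13, 13): e=[62,0,-31] → .  [on edge]
    (7,6)@(15, 13): e=[40,-2,-7] → .
    (4,7)@(9, 15): e=[124,0,-93] → .  [on edge]
  covered (4 px):
    . . . . . . . . .
    . . . . . . . . .
    . . . . . X . . .
    . . . . . . X . .
    . . . . . . . X .
    . . . . . . . X .
    . . . . . . . . .
    . . . . . . . . .

Final: 4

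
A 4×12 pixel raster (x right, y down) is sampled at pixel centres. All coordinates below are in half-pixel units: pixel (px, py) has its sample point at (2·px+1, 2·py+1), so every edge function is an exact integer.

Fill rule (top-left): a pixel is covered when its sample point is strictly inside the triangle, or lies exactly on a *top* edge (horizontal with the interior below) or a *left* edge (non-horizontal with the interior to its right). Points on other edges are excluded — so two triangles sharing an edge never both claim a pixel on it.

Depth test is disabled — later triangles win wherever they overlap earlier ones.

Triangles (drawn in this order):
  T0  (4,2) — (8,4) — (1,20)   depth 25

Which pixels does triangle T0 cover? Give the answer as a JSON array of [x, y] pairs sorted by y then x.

T0:
  2·area = 78
  edge (4, 2)→(8, 4): d=(4,2) right/bottom  bias=-1
  edge (8, 4)→(1, 20): d=(-7,16) right/bottom  bias=-1
  edge (1, 20)→(4, 2): d=(3,-18) top-left  bias=+0
    (2,1)@(5, 3): e=[2,55,21] → X
    (3,1)@(7, 3): e=[-2,23,57] → .
    (2,2)@(5, 5): e=[10,41,27] → X
    (3,2)@(7, 5): e=[6,9,63] → X
    (2,3)@(5, 7): e=[18,27,33] → X
    (3,3)@(7, 7): e=[14,-5,69] → .
    (1,4)@(3, 9): e=[30,45,3] → X
    (3,4)@(7, 9): e=[22,-19,75] → .
    (1,5)@(3, 11): e=[38,31,9] → X
    (2,5)@(5, 11): e=[34,-1,45] → .
    (1,6)@(3, 13): e=[46,17,15] → X
    (2,6)@(5, 13): e=[42,-15,51] → .
  covered (9 px):
    . . . .
    . . X .
    . . X X
    . . X .
    . X X .
    . X . .
    . X . .
    . X . .
    . . . .
    . . . .
    . . . .
    . . . .

Result: [[2,1],[2,2],[3,2],[2,3],[1,4],[2,4],[1,5],[1,6],[1,7]]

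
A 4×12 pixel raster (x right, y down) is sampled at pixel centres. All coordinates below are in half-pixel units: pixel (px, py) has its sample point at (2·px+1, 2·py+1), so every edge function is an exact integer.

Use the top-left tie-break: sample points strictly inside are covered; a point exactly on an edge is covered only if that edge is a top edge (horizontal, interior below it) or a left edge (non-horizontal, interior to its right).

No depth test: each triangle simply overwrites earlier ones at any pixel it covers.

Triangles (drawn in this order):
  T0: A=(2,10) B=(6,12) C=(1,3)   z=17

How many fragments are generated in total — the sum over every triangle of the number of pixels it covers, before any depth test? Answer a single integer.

T0:
  2·area = 26  (B↔C swapped to make it positive)
  edge (2, 10)→(1, 3): d=(-1,-7) top-left  bias=+0
  edge (1, 3)→(6, 12): d=(5,9) right/bottom  bias=-1
  edge (6, 12)→(2, 10): d=(-4,-2) top-left  bias=+0
    (0,1)@(1, 3): e=[0,0,26] → ·  [on edge]
    (1,3)@(3, 7): e=[10,2,14] → █
    (2,3)@(5, 7): e=[24,-16,18] → ·
    (1,4)@(3, 9): e=[8,12,6] → █
    (2,4)@(5, 9): e=[22,-6,10] → ·
    (1,5)@(3, 11): e=[6,22,-2] → ·
    (2,5)@(5, 11): e=[20,4,2] → █
    (3,5)@(7, 11): e=[34,-14,6] → ·
    (2,6)@(5, 13): e=[18,14,-6] → ·
    (1,8)@(3, 17): e=[0,52,-26] → ·  [on edge]
  covered (3 px):
    · · · ·
    · · · ·
    · · · ·
    · █ · ·
    · █ · ·
    · · █ ·
    · · · ·
    · · · ·
    · · · ·
    · · · ·
    · · · ·
    · · · ·

Result: 3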